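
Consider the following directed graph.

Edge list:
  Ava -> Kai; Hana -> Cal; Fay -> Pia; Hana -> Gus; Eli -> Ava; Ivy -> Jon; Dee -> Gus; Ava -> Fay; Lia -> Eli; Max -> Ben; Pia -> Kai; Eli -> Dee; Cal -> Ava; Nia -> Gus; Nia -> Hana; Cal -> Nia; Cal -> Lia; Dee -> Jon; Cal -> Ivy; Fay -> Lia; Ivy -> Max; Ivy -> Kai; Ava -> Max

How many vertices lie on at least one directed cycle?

A vertex is on a directed cycle iff it belongs to a strongly connected component of size ≥ 2 (or has a self-loop).
The vertices on cycles are {Ava, Cal, Eli, Fay, Lia, Nia, Hana} — 7 in total.

7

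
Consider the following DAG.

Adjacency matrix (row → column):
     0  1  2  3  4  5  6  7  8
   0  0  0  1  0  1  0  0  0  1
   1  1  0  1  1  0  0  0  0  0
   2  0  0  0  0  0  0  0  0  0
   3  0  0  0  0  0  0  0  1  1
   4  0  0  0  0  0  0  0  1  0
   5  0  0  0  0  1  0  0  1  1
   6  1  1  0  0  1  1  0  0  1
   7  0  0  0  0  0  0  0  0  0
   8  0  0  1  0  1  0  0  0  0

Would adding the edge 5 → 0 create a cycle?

No

Adding 5→0 creates a cycle iff 0 can already reach 5.
Explore from 0: no path reaches 5. The graph stays acyclic.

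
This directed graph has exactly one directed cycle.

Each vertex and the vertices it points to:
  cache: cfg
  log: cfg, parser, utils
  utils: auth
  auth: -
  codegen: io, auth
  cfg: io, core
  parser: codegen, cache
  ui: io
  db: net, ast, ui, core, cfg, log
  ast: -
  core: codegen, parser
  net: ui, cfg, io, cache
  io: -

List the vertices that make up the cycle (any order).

cfg, core, cache, parser

DFS with gray/black marking from core:
core gray
  codegen gray
    io gray
    io black
    auth gray
    auth black
  codegen black
  parser gray
    parser→codegen: codegen black — skip
    cache gray
      cfg gray
        cfg→io: io black — skip
        cfg→core: core is gray → back edge
Back edge closes the cycle core → parser → cache → cfg → core; its vertices are {cfg, core, cache, parser}.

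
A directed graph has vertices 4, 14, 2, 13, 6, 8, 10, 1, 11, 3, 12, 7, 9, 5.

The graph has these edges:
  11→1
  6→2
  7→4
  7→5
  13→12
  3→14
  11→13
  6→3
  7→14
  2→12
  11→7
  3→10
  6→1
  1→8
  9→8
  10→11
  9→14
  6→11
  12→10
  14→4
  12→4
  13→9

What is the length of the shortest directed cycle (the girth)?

4

For each vertex v, BFS finds the shortest path from v back to v.
The shortest such closed walk is 11 → 13 → 12 → 10 → 11, length 4.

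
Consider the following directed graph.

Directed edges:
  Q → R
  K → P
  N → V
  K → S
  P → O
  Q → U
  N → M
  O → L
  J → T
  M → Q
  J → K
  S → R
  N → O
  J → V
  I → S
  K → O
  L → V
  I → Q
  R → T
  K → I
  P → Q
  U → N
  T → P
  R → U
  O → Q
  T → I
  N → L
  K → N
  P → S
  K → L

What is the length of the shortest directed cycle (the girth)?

For each vertex v, BFS finds the shortest path from v back to v.
The shortest such closed walk is T → I → Q → R → T, length 4.

4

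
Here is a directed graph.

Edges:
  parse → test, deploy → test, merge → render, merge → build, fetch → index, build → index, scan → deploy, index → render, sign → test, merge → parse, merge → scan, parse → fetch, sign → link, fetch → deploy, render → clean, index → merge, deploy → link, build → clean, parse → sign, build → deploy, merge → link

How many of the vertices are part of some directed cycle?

5

A vertex is on a directed cycle iff it belongs to a strongly connected component of size ≥ 2 (or has a self-loop).
The vertices on cycles are {build, fetch, index, merge, parse} — 5 in total.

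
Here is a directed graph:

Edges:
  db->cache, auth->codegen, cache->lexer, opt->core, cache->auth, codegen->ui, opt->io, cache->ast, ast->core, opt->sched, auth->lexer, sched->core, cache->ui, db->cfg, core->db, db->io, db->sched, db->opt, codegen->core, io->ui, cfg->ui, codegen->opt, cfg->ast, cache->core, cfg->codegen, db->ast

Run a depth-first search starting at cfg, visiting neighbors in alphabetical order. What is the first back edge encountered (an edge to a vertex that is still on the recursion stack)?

DFS from cfg (visiting neighbors in alphabetical order); mark gray on enter, black on exit:
cfg gray
  ast gray
    core gray
      db gray
        db→ast: ast is gray → back edge
First back edge: db → ast.

db→ast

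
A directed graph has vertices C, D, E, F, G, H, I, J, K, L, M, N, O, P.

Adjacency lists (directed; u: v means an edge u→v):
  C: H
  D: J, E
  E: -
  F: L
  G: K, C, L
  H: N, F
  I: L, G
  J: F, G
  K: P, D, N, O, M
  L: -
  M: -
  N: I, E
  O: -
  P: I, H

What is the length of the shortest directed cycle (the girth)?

For each vertex v, BFS finds the shortest path from v back to v.
The shortest such closed walk is K → P → I → G → K, length 4.

4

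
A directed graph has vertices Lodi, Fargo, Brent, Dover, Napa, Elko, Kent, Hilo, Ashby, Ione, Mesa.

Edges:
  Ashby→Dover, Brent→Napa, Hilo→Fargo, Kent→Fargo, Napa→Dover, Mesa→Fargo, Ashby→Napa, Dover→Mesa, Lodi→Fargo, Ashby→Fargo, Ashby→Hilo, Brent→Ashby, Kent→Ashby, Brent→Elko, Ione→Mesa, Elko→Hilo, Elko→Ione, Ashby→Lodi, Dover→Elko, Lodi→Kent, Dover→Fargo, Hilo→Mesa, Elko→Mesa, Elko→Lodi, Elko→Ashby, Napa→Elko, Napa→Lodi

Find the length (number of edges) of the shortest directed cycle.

3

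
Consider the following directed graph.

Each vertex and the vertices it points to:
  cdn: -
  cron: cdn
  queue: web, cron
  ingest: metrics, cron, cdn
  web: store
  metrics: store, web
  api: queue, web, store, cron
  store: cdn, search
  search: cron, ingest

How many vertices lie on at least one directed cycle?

A vertex is on a directed cycle iff it belongs to a strongly connected component of size ≥ 2 (or has a self-loop).
The vertices on cycles are {web, store, ingest, search, metrics} — 5 in total.

5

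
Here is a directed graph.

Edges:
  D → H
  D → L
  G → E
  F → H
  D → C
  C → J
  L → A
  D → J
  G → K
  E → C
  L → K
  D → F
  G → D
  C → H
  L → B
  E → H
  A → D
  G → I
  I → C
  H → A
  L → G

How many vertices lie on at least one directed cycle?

A vertex is on a directed cycle iff it belongs to a strongly connected component of size ≥ 2 (or has a self-loop).
The vertices on cycles are {A, C, D, E, F, G, H, I, L} — 9 in total.

9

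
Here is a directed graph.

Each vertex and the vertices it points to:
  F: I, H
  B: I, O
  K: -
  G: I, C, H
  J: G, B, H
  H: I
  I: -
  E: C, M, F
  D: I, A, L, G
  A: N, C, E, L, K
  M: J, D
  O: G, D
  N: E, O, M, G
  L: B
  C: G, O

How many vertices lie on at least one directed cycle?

11

A vertex is on a directed cycle iff it belongs to a strongly connected component of size ≥ 2 (or has a self-loop).
The vertices on cycles are {A, B, C, D, E, G, J, L, M, N, O} — 11 in total.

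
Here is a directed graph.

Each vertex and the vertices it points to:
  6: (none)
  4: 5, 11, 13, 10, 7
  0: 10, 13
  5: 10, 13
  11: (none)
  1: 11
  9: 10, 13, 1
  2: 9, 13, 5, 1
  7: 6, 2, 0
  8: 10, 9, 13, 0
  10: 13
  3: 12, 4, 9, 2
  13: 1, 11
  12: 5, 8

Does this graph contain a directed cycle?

DFS with white/gray/black marking, starting from 9:
9 gray
  10 gray
    13 gray
      1 gray
        11 gray
        11 black
      1 black
      13→11: 11 black — skip
    13 black
  10 black
  9→13: 13 black — skip
  9→1: 1 black — skip
9 black
6 gray
6 black
4 gray
  5 gray
    5→10: 10 black — skip
    5→13: 13 black — skip
  5 black
  4→11: 11 black — skip
  4→13: 13 black — skip
  4→10: 10 black — skip
  7 gray
    7→6: 6 black — skip
    2 gray
      2→9: 9 black — skip
      2→13: 13 black — skip
      2→5: 5 black — skip
      2→1: 1 black — skip
    2 black
    0 gray
      0→10: 10 black — skip
      0→13: 13 black — skip
    0 black
  7 black
4 black
8 gray
  8→10: 10 black — skip
  8→9: 9 black — skip
  8→13: 13 black — skip
  8→0: 0 black — skip
8 black
3 gray
  12 gray
    12→5: 5 black — skip
    12→8: 8 black — skip
  12 black
  3→4: 4 black — skip
  3→9: 9 black — skip
  3→2: 2 black — skip
3 black
Every edge goes to a white or black vertex — no back edge, so the graph is acyclic.

No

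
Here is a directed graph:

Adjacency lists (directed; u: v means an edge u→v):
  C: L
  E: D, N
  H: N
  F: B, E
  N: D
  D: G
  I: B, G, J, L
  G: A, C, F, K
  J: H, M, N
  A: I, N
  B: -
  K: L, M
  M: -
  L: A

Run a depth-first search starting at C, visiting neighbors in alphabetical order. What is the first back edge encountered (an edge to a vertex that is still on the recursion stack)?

DFS from C (visiting neighbors in alphabetical order); mark gray on enter, black on exit:
C gray
  L gray
    A gray
      I gray
        B gray
        B black
        G gray
          G→A: A is gray → back edge
First back edge: G → A.

G→A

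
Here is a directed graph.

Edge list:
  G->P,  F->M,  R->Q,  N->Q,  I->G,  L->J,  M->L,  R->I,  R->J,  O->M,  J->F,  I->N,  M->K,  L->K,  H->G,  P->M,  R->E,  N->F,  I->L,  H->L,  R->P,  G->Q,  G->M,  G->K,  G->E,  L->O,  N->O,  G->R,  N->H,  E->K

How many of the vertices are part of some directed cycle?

10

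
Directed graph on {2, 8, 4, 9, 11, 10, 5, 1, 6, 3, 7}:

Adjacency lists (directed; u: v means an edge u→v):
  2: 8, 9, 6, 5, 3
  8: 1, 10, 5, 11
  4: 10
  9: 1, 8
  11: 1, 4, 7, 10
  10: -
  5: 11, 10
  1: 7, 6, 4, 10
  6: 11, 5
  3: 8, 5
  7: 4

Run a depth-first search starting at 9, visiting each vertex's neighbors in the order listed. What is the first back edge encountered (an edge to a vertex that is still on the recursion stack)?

DFS from 9 (visiting each vertex's neighbors in the order listed); mark gray on enter, black on exit:
9 gray
  1 gray
    7 gray
      4 gray
        10 gray
        10 black
      4 black
    7 black
    6 gray
      11 gray
        11→1: 1 is gray → back edge
First back edge: 11 → 1.

11->1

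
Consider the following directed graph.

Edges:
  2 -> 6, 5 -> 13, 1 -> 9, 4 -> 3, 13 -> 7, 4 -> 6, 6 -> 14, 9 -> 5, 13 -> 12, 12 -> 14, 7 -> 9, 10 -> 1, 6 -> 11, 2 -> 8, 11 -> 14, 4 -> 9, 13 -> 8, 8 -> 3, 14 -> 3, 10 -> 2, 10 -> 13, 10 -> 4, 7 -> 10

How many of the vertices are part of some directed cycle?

7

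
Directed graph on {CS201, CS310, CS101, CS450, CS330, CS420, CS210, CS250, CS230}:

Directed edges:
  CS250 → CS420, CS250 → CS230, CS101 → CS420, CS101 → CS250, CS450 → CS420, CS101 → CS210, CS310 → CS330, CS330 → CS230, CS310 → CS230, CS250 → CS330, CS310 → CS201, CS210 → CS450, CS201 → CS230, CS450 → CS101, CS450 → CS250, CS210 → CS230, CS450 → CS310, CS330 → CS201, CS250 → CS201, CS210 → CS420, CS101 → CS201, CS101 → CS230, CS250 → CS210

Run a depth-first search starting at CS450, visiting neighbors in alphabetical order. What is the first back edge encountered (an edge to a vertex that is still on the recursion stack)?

CS210→CS450

DFS from CS450 (visiting neighbors in alphabetical order); mark gray on enter, black on exit:
CS450 gray
  CS101 gray
    CS201 gray
      CS230 gray
      CS230 black
    CS201 black
    CS210 gray
      CS210→CS230: CS230 black — skip
      CS420 gray
      CS420 black
      CS210→CS450: CS450 is gray → back edge
First back edge: CS210 → CS450.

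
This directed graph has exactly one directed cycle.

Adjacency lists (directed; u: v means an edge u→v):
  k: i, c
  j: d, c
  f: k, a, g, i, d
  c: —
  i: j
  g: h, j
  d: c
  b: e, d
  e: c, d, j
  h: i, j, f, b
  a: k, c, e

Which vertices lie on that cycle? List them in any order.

f, g, h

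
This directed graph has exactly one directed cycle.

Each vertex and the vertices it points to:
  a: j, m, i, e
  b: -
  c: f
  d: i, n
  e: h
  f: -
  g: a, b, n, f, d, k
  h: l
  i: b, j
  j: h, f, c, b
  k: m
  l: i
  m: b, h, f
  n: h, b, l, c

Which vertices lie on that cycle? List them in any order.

DFS with gray/black marking from i:
i gray
  b gray
  b black
  j gray
    h gray
      l gray
        l→i: i is gray → back edge
Back edge closes the cycle i → j → h → l → i; its vertices are {h, i, j, l}.

h, i, j, l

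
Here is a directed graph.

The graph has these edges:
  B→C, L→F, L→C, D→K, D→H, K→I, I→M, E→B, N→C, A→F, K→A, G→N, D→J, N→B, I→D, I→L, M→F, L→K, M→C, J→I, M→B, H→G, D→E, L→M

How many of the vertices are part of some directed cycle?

A vertex is on a directed cycle iff it belongs to a strongly connected component of size ≥ 2 (or has a self-loop).
The vertices on cycles are {D, I, J, K, L} — 5 in total.

5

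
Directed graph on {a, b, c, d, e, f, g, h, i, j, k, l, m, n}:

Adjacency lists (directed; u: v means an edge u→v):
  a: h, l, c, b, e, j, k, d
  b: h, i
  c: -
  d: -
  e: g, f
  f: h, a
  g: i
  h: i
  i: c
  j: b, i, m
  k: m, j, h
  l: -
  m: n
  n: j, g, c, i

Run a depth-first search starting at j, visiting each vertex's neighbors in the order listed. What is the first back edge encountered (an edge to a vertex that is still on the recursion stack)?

n->j

DFS from j (visiting each vertex's neighbors in the order listed); mark gray on enter, black on exit:
j gray
  b gray
    h gray
      i gray
        c gray
        c black
      i black
    h black
    b→i: i black — skip
  b black
  j→i: i black — skip
  m gray
    n gray
      n→j: j is gray → back edge
First back edge: n → j.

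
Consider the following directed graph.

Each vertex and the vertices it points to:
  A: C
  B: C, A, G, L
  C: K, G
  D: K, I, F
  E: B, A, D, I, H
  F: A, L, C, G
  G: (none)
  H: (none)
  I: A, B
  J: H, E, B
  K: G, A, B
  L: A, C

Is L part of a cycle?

Yes

L is on a cycle iff L can reach itself via ≥1 edge.
L → C → K → B → L — yes.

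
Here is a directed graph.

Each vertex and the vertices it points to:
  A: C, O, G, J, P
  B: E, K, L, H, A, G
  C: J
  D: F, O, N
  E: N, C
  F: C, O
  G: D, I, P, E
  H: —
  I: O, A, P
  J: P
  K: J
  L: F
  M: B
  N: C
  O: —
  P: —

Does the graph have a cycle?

DFS with white/gray/black marking, starting from D:
D gray
  F gray
    C gray
      J gray
        P gray
        P black
      J black
    C black
    O gray
    O black
  F black
  D→O: O black — skip
  N gray
    N→C: C black — skip
  N black
D black
A gray
  A→C: C black — skip
  A→O: O black — skip
  G gray
    G→D: D black — skip
    I gray
      I→O: O black — skip
      I→A: A is gray → back edge
Back edge found, so a cycle exists: A → G → I → A.

Yes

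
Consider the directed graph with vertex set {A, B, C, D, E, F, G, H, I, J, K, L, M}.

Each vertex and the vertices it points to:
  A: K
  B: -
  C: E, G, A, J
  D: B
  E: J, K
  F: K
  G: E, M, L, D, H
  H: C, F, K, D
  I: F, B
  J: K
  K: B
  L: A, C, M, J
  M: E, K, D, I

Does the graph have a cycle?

DFS with white/gray/black marking, starting from I:
I gray
  F gray
    K gray
      B gray
      B black
    K black
  F black
  I→B: B black — skip
I black
A gray
  A→K: K black — skip
A black
C gray
  E gray
    J gray
      J→K: K black — skip
    J black
    E→K: K black — skip
  E black
  G gray
    G→E: E black — skip
    M gray
      M→E: E black — skip
      M→K: K black — skip
      D gray
        D→B: B black — skip
      D black
      M→I: I black — skip
    M black
    L gray
      L→A: A black — skip
      L→C: C is gray → back edge
Back edge found, so a cycle exists: C → G → L → C.

Yes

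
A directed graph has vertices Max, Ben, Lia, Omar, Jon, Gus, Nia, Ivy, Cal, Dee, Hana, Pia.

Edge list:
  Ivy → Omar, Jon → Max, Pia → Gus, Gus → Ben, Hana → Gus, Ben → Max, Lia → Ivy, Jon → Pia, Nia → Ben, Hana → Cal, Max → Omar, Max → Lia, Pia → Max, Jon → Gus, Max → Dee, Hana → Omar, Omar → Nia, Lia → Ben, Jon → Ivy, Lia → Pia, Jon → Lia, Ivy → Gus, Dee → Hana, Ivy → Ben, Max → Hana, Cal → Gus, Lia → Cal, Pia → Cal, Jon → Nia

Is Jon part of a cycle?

No

Jon lies on a cycle iff there is a path from Jon back to itself.
Exploring from Jon, it never reaches itself; equivalently, its strongly connected component is a singleton.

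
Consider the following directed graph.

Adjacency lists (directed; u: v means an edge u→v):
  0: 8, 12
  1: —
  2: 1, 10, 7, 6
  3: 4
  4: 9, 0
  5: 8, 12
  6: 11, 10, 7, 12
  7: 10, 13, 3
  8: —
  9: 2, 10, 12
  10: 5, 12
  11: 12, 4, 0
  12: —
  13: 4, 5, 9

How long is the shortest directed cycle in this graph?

For each vertex v, BFS finds the shortest path from v back to v.
The shortest such closed walk is 9 → 2 → 7 → 13 → 9, length 4.

4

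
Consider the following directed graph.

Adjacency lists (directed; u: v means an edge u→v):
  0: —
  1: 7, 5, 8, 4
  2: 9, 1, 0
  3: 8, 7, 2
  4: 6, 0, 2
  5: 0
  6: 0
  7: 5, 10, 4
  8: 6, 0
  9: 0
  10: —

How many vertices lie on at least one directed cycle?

A vertex is on a directed cycle iff it belongs to a strongly connected component of size ≥ 2 (or has a self-loop).
The vertices on cycles are {1, 2, 4, 7} — 4 in total.

4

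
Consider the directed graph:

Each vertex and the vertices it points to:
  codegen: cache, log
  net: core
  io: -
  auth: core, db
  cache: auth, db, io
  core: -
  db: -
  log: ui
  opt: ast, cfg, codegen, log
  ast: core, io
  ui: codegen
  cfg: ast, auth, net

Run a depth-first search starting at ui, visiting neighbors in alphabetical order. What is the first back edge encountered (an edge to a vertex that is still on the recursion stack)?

DFS from ui (visiting neighbors in alphabetical order); mark gray on enter, black on exit:
ui gray
  codegen gray
    cache gray
      auth gray
        core gray
        core black
        db gray
        db black
      auth black
      cache→db: db black — skip
      io gray
      io black
    cache black
    log gray
      log→ui: ui is gray → back edge
First back edge: log → ui.

log→ui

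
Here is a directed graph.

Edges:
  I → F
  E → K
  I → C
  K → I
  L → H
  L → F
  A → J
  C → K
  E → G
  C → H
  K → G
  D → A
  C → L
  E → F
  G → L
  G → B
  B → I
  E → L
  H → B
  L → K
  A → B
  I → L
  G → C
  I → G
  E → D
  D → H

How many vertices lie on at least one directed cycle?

A vertex is on a directed cycle iff it belongs to a strongly connected component of size ≥ 2 (or has a self-loop).
The vertices on cycles are {B, C, G, H, I, K, L} — 7 in total.

7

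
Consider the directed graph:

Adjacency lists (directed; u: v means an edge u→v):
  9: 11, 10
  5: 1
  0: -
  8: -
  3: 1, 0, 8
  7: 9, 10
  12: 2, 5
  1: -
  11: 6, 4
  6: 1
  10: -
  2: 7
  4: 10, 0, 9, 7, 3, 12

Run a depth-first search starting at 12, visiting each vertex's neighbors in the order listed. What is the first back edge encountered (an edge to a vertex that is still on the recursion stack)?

4→9

DFS from 12 (visiting each vertex's neighbors in the order listed); mark gray on enter, black on exit:
12 gray
  2 gray
    7 gray
      9 gray
        11 gray
          6 gray
            1 gray
            1 black
          6 black
          4 gray
            10 gray
            10 black
            0 gray
            0 black
            4→9: 9 is gray → back edge
First back edge: 4 → 9.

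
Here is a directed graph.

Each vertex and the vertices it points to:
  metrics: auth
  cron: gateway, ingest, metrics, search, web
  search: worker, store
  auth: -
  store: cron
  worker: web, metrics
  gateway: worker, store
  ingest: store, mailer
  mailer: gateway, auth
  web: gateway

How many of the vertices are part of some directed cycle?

8

A vertex is on a directed cycle iff it belongs to a strongly connected component of size ≥ 2 (or has a self-loop).
The vertices on cycles are {web, cron, store, ingest, mailer, search, worker, gateway} — 8 in total.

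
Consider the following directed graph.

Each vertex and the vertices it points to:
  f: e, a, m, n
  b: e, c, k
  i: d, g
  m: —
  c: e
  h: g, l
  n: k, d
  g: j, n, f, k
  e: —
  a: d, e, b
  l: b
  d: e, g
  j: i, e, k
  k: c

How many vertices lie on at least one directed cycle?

7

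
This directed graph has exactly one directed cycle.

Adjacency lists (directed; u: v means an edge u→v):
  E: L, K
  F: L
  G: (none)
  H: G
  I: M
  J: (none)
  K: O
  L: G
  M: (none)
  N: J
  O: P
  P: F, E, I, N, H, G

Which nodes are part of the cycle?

E, K, O, P

DFS with gray/black marking from P:
P gray
  F gray
    L gray
      G gray
      G black
    L black
  F black
  E gray
    E→L: L black — skip
    K gray
      O gray
        O→P: P is gray → back edge
Back edge closes the cycle P → E → K → O → P; its vertices are {E, K, O, P}.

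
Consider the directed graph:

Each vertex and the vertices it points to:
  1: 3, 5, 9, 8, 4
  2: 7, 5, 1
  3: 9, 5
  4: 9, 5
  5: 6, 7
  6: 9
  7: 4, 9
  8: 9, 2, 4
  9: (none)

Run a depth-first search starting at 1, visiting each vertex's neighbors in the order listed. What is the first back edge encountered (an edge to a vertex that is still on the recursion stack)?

4→5

DFS from 1 (visiting each vertex's neighbors in the order listed); mark gray on enter, black on exit:
1 gray
  3 gray
    9 gray
    9 black
    5 gray
      6 gray
        6→9: 9 black — skip
      6 black
      7 gray
        4 gray
          4→9: 9 black — skip
          4→5: 5 is gray → back edge
First back edge: 4 → 5.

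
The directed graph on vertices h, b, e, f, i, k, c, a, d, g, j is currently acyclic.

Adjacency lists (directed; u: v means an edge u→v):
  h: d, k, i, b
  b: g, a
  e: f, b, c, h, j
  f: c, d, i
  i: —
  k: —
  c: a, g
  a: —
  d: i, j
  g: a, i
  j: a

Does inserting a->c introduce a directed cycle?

Adding a→c creates a cycle iff c can already reach a.
Path from c: c → a.
So c → … → a → c is a cycle.

Yes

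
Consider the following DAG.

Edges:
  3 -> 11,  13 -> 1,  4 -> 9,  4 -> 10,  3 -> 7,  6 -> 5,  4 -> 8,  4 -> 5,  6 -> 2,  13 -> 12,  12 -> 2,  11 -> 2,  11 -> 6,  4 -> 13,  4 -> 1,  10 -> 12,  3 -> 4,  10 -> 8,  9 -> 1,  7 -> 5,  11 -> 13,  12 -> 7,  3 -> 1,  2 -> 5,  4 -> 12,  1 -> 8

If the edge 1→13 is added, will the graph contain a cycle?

Yes

Adding 1→13 creates a cycle iff 13 can already reach 1.
Path from 13: 13 → 1.
So 13 → … → 1 → 13 is a cycle.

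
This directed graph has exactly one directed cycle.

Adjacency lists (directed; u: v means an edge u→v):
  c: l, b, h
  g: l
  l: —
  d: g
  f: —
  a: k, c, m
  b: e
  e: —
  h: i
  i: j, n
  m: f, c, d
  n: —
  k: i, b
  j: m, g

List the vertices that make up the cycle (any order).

DFS with gray/black marking from m:
m gray
  f gray
  f black
  c gray
    l gray
    l black
    b gray
      e gray
      e black
    b black
    h gray
      i gray
        j gray
          j→m: m is gray → back edge
Back edge closes the cycle m → c → h → i → j → m; its vertices are {c, h, i, j, m}.

c, h, i, j, m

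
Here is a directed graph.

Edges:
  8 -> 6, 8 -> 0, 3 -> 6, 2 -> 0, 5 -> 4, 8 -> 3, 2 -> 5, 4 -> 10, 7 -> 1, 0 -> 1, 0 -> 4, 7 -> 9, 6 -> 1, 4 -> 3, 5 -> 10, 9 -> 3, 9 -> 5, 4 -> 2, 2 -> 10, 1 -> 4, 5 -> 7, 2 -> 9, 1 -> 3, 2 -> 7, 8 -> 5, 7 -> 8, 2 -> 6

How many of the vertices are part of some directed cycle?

A vertex is on a directed cycle iff it belongs to a strongly connected component of size ≥ 2 (or has a self-loop).
The vertices on cycles are {0, 1, 2, 3, 4, 5, 6, 7, 8, 9} — 10 in total.

10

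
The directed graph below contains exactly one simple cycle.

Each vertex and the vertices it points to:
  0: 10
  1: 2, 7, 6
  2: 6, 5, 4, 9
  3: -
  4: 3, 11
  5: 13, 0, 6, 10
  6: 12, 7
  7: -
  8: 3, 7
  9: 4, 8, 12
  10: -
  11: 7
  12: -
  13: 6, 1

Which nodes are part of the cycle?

1, 2, 5, 13

DFS with gray/black marking from 2:
2 gray
  6 gray
    12 gray
    12 black
    7 gray
    7 black
  6 black
  5 gray
    13 gray
      13→6: 6 black — skip
      1 gray
        1→2: 2 is gray → back edge
Back edge closes the cycle 2 → 5 → 13 → 1 → 2; its vertices are {1, 2, 5, 13}.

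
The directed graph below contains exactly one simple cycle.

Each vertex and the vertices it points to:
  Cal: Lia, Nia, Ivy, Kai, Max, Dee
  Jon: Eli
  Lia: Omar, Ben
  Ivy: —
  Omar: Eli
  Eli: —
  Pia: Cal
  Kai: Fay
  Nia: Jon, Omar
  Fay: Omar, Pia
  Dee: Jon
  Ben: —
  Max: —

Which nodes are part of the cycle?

DFS with gray/black marking from Cal:
Cal gray
  Lia gray
    Omar gray
      Eli gray
      Eli black
    Omar black
    Ben gray
    Ben black
  Lia black
  Nia gray
    Jon gray
      Jon→Eli: Eli black — skip
    Jon black
    Nia→Omar: Omar black — skip
  Nia black
  Ivy gray
  Ivy black
  Kai gray
    Fay gray
      Fay→Omar: Omar black — skip
      Pia gray
        Pia→Cal: Cal is gray → back edge
Back edge closes the cycle Cal → Kai → Fay → Pia → Cal; its vertices are {Cal, Fay, Kai, Pia}.

Cal, Fay, Kai, Pia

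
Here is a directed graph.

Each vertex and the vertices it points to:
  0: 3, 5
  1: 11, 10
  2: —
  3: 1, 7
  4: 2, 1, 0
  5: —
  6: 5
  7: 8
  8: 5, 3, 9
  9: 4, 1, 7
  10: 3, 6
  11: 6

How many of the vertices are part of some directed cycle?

A vertex is on a directed cycle iff it belongs to a strongly connected component of size ≥ 2 (or has a self-loop).
The vertices on cycles are {0, 1, 3, 4, 7, 8, 9, 10} — 8 in total.

8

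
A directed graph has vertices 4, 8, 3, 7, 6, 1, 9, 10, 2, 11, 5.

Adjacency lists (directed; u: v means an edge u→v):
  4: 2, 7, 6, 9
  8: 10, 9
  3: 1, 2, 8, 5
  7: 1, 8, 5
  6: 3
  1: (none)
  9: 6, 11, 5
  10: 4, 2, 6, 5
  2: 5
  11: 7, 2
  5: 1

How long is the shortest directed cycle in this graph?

4

For each vertex v, BFS finds the shortest path from v back to v.
The shortest such closed walk is 8 → 9 → 11 → 7 → 8, length 4.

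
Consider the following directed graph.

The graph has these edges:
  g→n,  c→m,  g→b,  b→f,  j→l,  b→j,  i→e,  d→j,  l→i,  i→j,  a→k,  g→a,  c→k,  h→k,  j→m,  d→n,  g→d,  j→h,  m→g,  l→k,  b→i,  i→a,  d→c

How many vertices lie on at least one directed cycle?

A vertex is on a directed cycle iff it belongs to a strongly connected component of size ≥ 2 (or has a self-loop).
The vertices on cycles are {b, c, d, g, i, j, l, m} — 8 in total.

8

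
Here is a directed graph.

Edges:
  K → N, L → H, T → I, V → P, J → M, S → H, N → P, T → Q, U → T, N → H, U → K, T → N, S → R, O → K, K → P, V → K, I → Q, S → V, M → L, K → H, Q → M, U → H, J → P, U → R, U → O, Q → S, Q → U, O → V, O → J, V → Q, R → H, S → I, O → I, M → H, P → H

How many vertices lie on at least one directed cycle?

7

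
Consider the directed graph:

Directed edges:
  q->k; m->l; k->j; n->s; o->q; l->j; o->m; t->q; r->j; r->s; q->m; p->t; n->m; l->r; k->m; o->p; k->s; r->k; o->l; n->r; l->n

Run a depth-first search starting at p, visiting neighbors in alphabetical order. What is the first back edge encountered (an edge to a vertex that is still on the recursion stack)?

DFS from p (visiting neighbors in alphabetical order); mark gray on enter, black on exit:
p gray
  t gray
    q gray
      k gray
        j gray
        j black
        m gray
          l gray
            l→j: j black — skip
            n gray
              n→m: m is gray → back edge
First back edge: n → m.

n->m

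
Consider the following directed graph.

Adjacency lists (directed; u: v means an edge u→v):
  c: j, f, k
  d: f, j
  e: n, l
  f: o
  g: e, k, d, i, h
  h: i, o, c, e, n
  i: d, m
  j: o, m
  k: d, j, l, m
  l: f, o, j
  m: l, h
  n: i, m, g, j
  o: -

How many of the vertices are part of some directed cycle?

11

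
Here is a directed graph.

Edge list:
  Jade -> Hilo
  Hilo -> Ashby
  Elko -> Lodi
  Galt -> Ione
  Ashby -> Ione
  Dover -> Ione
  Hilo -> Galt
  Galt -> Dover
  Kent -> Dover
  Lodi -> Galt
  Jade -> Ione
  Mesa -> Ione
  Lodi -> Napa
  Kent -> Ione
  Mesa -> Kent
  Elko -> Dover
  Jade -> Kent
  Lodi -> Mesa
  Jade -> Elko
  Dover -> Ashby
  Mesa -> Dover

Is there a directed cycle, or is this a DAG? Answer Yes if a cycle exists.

No

DFS with white/gray/black marking, starting from Napa:
Napa gray
Napa black
Lodi gray
  Lodi→Napa: Napa black — skip
  Mesa gray
    Ione gray
    Ione black
    Dover gray
      Ashby gray
        Ashby→Ione: Ione black — skip
      Ashby black
      Dover→Ione: Ione black — skip
    Dover black
    Kent gray
      Kent→Dover: Dover black — skip
      Kent→Ione: Ione black — skip
    Kent black
  Mesa black
  Galt gray
    Galt→Dover: Dover black — skip
    Galt→Ione: Ione black — skip
  Galt black
Lodi black
Elko gray
  Elko→Lodi: Lodi black — skip
  Elko→Dover: Dover black — skip
Elko black
Hilo gray
  Hilo→Ashby: Ashby black — skip
  Hilo→Galt: Galt black — skip
Hilo black
Jade gray
  Jade→Elko: Elko black — skip
  Jade→Hilo: Hilo black — skip
  Jade→Kent: Kent black — skip
  Jade→Ione: Ione black — skip
Jade black
Every edge goes to a white or black vertex — no back edge, so the graph is acyclic.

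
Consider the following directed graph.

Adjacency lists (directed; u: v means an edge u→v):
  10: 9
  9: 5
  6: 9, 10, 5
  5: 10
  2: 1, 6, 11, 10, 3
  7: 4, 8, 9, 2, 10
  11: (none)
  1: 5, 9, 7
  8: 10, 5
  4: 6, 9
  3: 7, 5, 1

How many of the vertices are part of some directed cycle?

7

A vertex is on a directed cycle iff it belongs to a strongly connected component of size ≥ 2 (or has a self-loop).
The vertices on cycles are {1, 2, 3, 5, 7, 9, 10} — 7 in total.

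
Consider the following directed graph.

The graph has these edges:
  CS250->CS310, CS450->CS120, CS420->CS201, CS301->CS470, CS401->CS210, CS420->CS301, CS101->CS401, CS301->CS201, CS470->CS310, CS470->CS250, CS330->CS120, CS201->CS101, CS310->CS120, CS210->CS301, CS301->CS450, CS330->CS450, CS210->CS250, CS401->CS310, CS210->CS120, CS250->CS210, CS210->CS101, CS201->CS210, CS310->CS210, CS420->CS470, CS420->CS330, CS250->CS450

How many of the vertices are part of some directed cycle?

8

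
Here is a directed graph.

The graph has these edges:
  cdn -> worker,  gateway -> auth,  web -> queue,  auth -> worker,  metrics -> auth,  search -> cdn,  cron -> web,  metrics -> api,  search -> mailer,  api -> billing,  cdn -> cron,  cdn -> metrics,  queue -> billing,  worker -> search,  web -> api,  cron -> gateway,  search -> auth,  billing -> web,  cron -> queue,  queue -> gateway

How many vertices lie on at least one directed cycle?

A vertex is on a directed cycle iff it belongs to a strongly connected component of size ≥ 2 (or has a self-loop).
The vertices on cycles are {api, cdn, web, auth, cron, queue, search, worker, billing, gateway, metrics} — 11 in total.

11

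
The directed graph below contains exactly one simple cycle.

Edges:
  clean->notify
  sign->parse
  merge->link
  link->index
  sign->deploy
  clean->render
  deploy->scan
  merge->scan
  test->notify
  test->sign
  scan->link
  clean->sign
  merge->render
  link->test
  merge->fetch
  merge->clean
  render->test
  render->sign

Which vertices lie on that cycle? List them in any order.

link, scan, sign, test, deploy

DFS with gray/black marking from link:
link gray
  index gray
  index black
  test gray
    sign gray
      parse gray
      parse black
      deploy gray
        scan gray
          scan→link: link is gray → back edge
Back edge closes the cycle link → test → sign → deploy → scan → link; its vertices are {link, scan, sign, test, deploy}.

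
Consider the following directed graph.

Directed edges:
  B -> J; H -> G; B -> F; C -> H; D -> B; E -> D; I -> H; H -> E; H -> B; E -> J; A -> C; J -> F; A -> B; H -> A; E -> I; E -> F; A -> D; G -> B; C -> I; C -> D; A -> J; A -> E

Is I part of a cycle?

Yes

I is on a cycle iff I can reach itself via ≥1 edge.
I → H → E → I — yes.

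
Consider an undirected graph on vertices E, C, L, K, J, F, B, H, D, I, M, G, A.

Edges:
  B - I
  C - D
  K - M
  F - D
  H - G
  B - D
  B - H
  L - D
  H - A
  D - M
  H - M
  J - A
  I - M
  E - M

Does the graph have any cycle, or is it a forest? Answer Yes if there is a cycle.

Yes

DFS, tracking each vertex's parent; an edge to a visited non-parent vertex closes a cycle.
Start from C:
visit C (parent –)
  visit D (parent C)
    D–C: parent, skip
    visit B (parent D)
      visit H (parent B)
        visit G (parent H)
          G–H: parent, skip
        H–B: parent, skip
        visit A (parent H)
          visit J (parent A)
            J–A: parent, skip
          A–H: parent, skip
        visit M (parent H)
          M–D: D visited and ≠ parent → cycle
Cycle: D – B – H – M – D.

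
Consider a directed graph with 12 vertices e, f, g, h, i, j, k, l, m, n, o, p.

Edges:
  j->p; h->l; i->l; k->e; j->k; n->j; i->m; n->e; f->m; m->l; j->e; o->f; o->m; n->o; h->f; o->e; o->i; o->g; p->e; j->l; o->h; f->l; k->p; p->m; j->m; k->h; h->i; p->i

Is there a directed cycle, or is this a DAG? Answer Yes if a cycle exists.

DFS with white/gray/black marking, starting from m:
m gray
  l gray
  l black
m black
e gray
e black
f gray
  f→l: l black — skip
  f→m: m black — skip
f black
g gray
g black
h gray
  h→l: l black — skip
  i gray
    i→l: l black — skip
    i→m: m black — skip
  i black
  h→f: f black — skip
h black
j gray
  j→l: l black — skip
  p gray
    p→m: m black — skip
    p→e: e black — skip
    p→i: i black — skip
  p black
  j→m: m black — skip
  j→e: e black — skip
  k gray
    k→e: e black — skip
    k→h: h black — skip
    k→p: p black — skip
  k black
j black
n gray
  n→j: j black — skip
  n→e: e black — skip
  o gray
    o→e: e black — skip
    o→h: h black — skip
    o→f: f black — skip
    o→g: g black — skip
    o→m: m black — skip
    o→i: i black — skip
  o black
n black
Every edge goes to a white or black vertex — no back edge, so the graph is acyclic.

No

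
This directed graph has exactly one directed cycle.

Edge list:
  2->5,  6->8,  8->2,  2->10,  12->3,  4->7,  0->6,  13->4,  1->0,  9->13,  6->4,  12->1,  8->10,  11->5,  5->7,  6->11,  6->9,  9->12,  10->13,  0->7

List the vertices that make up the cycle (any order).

0, 1, 6, 9, 12

DFS with gray/black marking from 6:
6 gray
  8 gray
    10 gray
      13 gray
        4 gray
          7 gray
          7 black
        4 black
      13 black
    10 black
    2 gray
      5 gray
        5→7: 7 black — skip
      5 black
      2→10: 10 black — skip
    2 black
  8 black
  9 gray
    12 gray
      3 gray
      3 black
      1 gray
        0 gray
          0→7: 7 black — skip
          0→6: 6 is gray → back edge
Back edge closes the cycle 6 → 9 → 12 → 1 → 0 → 6; its vertices are {0, 1, 6, 9, 12}.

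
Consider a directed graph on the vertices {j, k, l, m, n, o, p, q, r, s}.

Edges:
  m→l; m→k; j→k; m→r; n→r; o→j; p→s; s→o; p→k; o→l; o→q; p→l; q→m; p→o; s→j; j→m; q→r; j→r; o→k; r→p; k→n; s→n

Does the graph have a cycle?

DFS with white/gray/black marking, starting from l:
l gray
l black
j gray
  k gray
    n gray
      r gray
        p gray
          p→l: l black — skip
          s gray
            s→n: n is gray → back edge
Back edge found, so a cycle exists: n → r → p → s → n.

Yes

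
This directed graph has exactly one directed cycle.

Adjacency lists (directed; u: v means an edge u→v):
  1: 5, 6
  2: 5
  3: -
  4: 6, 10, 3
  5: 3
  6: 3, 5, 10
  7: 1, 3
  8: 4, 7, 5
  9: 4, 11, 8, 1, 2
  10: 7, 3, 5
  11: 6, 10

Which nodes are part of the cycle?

1, 6, 7, 10

DFS with gray/black marking from 7:
7 gray
  1 gray
    5 gray
      3 gray
      3 black
    5 black
    6 gray
      6→3: 3 black — skip
      6→5: 5 black — skip
      10 gray
        10→7: 7 is gray → back edge
Back edge closes the cycle 7 → 1 → 6 → 10 → 7; its vertices are {1, 6, 7, 10}.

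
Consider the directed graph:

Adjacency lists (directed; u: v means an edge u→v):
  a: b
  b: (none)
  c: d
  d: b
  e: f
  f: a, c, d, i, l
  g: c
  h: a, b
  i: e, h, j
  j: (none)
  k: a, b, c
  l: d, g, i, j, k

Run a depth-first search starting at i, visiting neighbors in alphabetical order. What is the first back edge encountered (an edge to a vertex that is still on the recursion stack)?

DFS from i (visiting neighbors in alphabetical order); mark gray on enter, black on exit:
i gray
  e gray
    f gray
      a gray
        b gray
        b black
      a black
      c gray
        d gray
          d→b: b black — skip
        d black
      c black
      f→d: d black — skip
      f→i: i is gray → back edge
First back edge: f → i.

f->i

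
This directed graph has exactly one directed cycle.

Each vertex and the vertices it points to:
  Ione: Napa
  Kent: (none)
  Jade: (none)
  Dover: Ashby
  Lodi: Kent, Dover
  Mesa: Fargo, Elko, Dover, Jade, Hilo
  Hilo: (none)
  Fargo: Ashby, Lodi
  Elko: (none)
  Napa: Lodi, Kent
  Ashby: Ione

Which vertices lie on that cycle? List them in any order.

DFS with gray/black marking from Dover:
Dover gray
  Ashby gray
    Ione gray
      Napa gray
        Lodi gray
          Kent gray
          Kent black
          Lodi→Dover: Dover is gray → back edge
Back edge closes the cycle Dover → Ashby → Ione → Napa → Lodi → Dover; its vertices are {Ione, Lodi, Napa, Ashby, Dover}.

Ione, Lodi, Napa, Ashby, Dover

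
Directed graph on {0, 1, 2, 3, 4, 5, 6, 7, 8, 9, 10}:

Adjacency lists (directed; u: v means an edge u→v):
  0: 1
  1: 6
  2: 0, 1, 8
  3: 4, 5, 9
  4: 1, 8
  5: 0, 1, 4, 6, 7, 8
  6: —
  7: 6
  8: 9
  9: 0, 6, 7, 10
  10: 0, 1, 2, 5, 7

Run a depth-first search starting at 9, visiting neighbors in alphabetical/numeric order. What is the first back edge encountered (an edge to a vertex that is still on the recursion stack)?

DFS from 9 (visiting neighbors in alphabetical/numeric order); mark gray on enter, black on exit:
9 gray
  0 gray
    1 gray
      6 gray
      6 black
    1 black
  0 black
  9→6: 6 black — skip
  7 gray
    7→6: 6 black — skip
  7 black
  10 gray
    10→0: 0 black — skip
    10→1: 1 black — skip
    2 gray
      2→0: 0 black — skip
      2→1: 1 black — skip
      8 gray
        8→9: 9 is gray → back edge
First back edge: 8 → 9.

8->9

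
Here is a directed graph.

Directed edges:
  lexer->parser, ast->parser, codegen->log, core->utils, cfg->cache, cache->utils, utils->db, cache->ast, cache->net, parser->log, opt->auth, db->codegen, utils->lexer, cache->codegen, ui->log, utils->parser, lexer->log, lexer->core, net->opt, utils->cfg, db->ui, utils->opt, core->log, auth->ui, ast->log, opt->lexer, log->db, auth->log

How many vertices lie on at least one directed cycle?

11

A vertex is on a directed cycle iff it belongs to a strongly connected component of size ≥ 2 (or has a self-loop).
The vertices on cycles are {db, ui, cfg, log, net, opt, core, cache, lexer, utils, codegen} — 11 in total.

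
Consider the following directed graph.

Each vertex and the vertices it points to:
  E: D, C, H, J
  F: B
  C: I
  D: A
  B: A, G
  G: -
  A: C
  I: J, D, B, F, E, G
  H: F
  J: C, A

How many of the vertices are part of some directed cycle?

A vertex is on a directed cycle iff it belongs to a strongly connected component of size ≥ 2 (or has a self-loop).
The vertices on cycles are {A, B, C, D, E, F, H, I, J} — 9 in total.

9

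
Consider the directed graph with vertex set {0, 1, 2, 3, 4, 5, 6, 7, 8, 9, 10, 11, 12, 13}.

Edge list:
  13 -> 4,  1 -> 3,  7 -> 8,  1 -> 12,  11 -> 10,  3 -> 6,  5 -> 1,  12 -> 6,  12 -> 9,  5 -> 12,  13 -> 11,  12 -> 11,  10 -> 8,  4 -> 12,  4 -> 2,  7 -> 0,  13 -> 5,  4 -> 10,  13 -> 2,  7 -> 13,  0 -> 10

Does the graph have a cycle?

No

DFS with white/gray/black marking, starting from 10:
10 gray
  8 gray
  8 black
10 black
0 gray
  0→10: 10 black — skip
0 black
1 gray
  12 gray
    9 gray
    9 black
    6 gray
    6 black
    11 gray
      11→10: 10 black — skip
    11 black
  12 black
  3 gray
    3→6: 6 black — skip
  3 black
1 black
2 gray
2 black
4 gray
  4→12: 12 black — skip
  4→2: 2 black — skip
  4→10: 10 black — skip
4 black
5 gray
  5→12: 12 black — skip
  5→1: 1 black — skip
5 black
7 gray
  7→0: 0 black — skip
  7→8: 8 black — skip
  13 gray
    13→11: 11 black — skip
    13→4: 4 black — skip
    13→2: 2 black — skip
    13→5: 5 black — skip
  13 black
7 black
Every edge goes to a white or black vertex — no back edge, so the graph is acyclic.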